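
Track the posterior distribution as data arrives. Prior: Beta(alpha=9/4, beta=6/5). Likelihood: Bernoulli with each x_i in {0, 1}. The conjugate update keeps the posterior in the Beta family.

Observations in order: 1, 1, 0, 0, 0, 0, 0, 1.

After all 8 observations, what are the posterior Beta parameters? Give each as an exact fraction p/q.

alpha=21/4, beta=31/5

obs 1: x=1 → posterior Beta(13/4, 6/5)
obs 2: x=1 → posterior Beta(17/4, 6/5)
obs 3: x=0 → posterior Beta(17/4, 11/5)
obs 4: x=0 → posterior Beta(17/4, 16/5)
obs 5: x=0 → posterior Beta(17/4, 21/5)
obs 6: x=0 → posterior Beta(17/4, 26/5)
obs 7: x=0 → posterior Beta(17/4, 31/5)
obs 8: x=1 → posterior Beta(21/4, 31/5)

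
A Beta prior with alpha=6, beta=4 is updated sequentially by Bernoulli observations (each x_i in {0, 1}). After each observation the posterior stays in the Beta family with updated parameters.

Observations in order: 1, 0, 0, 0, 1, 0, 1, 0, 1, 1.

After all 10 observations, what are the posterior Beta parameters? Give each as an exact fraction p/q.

obs 1: x=1 → posterior Beta(7, 4)
obs 2: x=0 → posterior Beta(7, 5)
obs 3: x=0 → posterior Beta(7, 6)
obs 4: x=0 → posterior Beta(7, 7)
obs 5: x=1 → posterior Beta(8, 7)
obs 6: x=0 → posterior Beta(8, 8)
obs 7: x=1 → posterior Beta(9, 8)
obs 8: x=0 → posterior Beta(9, 9)
obs 9: x=1 → posterior Beta(10, 9)
obs 10: x=1 → posterior Beta(11, 9)

alpha=11, beta=9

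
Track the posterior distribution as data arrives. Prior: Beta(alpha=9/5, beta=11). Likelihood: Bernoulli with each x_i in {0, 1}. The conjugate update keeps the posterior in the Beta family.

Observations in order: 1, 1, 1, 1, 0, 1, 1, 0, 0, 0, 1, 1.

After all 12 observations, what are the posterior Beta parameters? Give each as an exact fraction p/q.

obs 1: x=1 → posterior Beta(14/5, 11)
obs 2: x=1 → posterior Beta(19/5, 11)
obs 3: x=1 → posterior Beta(24/5, 11)
obs 4: x=1 → posterior Beta(29/5, 11)
obs 5: x=0 → posterior Beta(29/5, 12)
obs 6: x=1 → posterior Beta(34/5, 12)
obs 7: x=1 → posterior Beta(39/5, 12)
obs 8: x=0 → posterior Beta(39/5, 13)
obs 9: x=0 → posterior Beta(39/5, 14)
obs 10: x=0 → posterior Beta(39/5, 15)
obs 11: x=1 → posterior Beta(44/5, 15)
obs 12: x=1 → posterior Beta(49/5, 15)

alpha=49/5, beta=15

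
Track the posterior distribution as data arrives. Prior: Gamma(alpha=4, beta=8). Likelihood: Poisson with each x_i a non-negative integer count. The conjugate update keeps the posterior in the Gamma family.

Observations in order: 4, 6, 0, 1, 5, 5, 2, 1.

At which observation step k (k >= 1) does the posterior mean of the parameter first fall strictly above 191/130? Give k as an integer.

k = 5

obs 1: x=4 → posterior Gamma(8, 9)
obs 2: x=6 → posterior Gamma(14, 10)
obs 3: x=0 → posterior Gamma(14, 11)
obs 4: x=1 → posterior Gamma(15, 12)
obs 5: x=5 → posterior Gamma(20, 13)
obs 6: x=5 → posterior Gamma(25, 14)
obs 7: x=2 → posterior Gamma(27, 15)
obs 8: x=1 → posterior Gamma(28, 16)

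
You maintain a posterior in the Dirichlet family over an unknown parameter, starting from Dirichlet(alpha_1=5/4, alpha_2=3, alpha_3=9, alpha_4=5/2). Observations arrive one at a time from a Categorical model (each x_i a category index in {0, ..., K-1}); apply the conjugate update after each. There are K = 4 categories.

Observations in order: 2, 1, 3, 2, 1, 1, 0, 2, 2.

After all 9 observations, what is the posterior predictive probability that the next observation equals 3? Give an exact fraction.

obs 1: x=2 → posterior Dirichlet(5/4, 3, 10, 5/2)
obs 2: x=1 → posterior Dirichlet(5/4, 4, 10, 5/2)
obs 3: x=3 → posterior Dirichlet(5/4, 4, 10, 7/2)
obs 4: x=2 → posterior Dirichlet(5/4, 4, 11, 7/2)
obs 5: x=1 → posterior Dirichlet(5/4, 5, 11, 7/2)
obs 6: x=1 → posterior Dirichlet(5/4, 6, 11, 7/2)
obs 7: x=0 → posterior Dirichlet(9/4, 6, 11, 7/2)
obs 8: x=2 → posterior Dirichlet(9/4, 6, 12, 7/2)
obs 9: x=2 → posterior Dirichlet(9/4, 6, 13, 7/2)

14/99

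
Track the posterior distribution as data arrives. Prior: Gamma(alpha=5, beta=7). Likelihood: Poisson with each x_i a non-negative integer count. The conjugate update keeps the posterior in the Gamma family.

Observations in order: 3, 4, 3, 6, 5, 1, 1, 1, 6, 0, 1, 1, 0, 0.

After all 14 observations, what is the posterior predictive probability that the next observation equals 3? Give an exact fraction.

obs 1: x=3 → posterior Gamma(8, 8)
obs 2: x=4 → posterior Gamma(12, 9)
obs 3: x=3 → posterior Gamma(15, 10)
obs 4: x=6 → posterior Gamma(21, 11)
obs 5: x=5 → posterior Gamma(26, 12)
obs 6: x=1 → posterior Gamma(27, 13)
obs 7: x=1 → posterior Gamma(28, 14)
obs 8: x=1 → posterior Gamma(29, 15)
obs 9: x=6 → posterior Gamma(35, 16)
obs 10: x=0 → posterior Gamma(35, 17)
obs 11: x=1 → posterior Gamma(36, 18)
obs 12: x=1 → posterior Gamma(37, 19)
obs 13: x=0 → posterior Gamma(37, 20)
obs 14: x=0 → posterior Gamma(37, 21)

76385791392789250727002119265626856031159433452041599/497630777616951325132715326372819220817654565543346176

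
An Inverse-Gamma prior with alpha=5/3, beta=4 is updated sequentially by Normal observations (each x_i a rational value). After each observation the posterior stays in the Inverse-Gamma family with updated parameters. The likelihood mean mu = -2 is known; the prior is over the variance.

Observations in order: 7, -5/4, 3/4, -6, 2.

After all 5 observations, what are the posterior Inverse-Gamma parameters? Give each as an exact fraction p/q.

alpha=25/6, beta=1033/16

obs 1: x=7 → posterior Inverse-Gamma(13/6, 89/2)
obs 2: x=-5/4 → posterior Inverse-Gamma(8/3, 1433/32)
obs 3: x=3/4 → posterior Inverse-Gamma(19/6, 777/16)
obs 4: x=-6 → posterior Inverse-Gamma(11/3, 905/16)
obs 5: x=2 → posterior Inverse-Gamma(25/6, 1033/16)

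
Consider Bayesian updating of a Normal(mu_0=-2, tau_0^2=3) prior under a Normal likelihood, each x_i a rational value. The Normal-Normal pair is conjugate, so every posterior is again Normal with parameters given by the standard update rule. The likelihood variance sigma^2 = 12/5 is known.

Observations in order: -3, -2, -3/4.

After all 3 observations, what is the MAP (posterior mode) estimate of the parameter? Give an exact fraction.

-147/76

obs 1: x=-3 → posterior Normal(-23/9, 4/3)
obs 2: x=-2 → posterior Normal(-33/14, 6/7)
obs 3: x=-3/4 → posterior Normal(-147/76, 12/19)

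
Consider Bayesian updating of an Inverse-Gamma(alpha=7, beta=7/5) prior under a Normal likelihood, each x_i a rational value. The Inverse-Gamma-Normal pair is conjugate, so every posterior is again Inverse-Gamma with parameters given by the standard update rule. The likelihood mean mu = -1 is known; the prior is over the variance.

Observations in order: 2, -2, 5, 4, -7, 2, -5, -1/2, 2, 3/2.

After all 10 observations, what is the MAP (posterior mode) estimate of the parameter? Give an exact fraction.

obs 1: x=2 → posterior Inverse-Gamma(15/2, 59/10)
obs 2: x=-2 → posterior Inverse-Gamma(8, 32/5)
obs 3: x=5 → posterior Inverse-Gamma(17/2, 122/5)
obs 4: x=4 → posterior Inverse-Gamma(9, 369/10)
obs 5: x=-7 → posterior Inverse-Gamma(19/2, 549/10)
obs 6: x=2 → posterior Inverse-Gamma(10, 297/5)
obs 7: x=-5 → posterior Inverse-Gamma(21/2, 337/5)
obs 8: x=-1/2 → posterior Inverse-Gamma(11, 2701/40)
obs 9: x=2 → posterior Inverse-Gamma(23/2, 2881/40)
obs 10: x=3/2 → posterior Inverse-Gamma(12, 1503/20)

1503/260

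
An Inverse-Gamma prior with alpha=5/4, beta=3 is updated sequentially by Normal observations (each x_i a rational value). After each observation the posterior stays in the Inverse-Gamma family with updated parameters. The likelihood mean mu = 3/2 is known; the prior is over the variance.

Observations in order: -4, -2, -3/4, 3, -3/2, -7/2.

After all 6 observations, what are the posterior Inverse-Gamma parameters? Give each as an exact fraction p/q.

obs 1: x=-4 → posterior Inverse-Gamma(7/4, 145/8)
obs 2: x=-2 → posterior Inverse-Gamma(9/4, 97/4)
obs 3: x=-3/4 → posterior Inverse-Gamma(11/4, 857/32)
obs 4: x=3 → posterior Inverse-Gamma(13/4, 893/32)
obs 5: x=-3/2 → posterior Inverse-Gamma(15/4, 1037/32)
obs 6: x=-7/2 → posterior Inverse-Gamma(17/4, 1437/32)

alpha=17/4, beta=1437/32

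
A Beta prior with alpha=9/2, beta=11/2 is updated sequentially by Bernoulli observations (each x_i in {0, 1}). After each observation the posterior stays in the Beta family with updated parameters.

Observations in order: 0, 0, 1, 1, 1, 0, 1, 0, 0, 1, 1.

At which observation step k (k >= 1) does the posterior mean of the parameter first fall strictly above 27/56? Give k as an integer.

obs 1: x=0 → posterior Beta(9/2, 13/2)
obs 2: x=0 → posterior Beta(9/2, 15/2)
obs 3: x=1 → posterior Beta(11/2, 15/2)
obs 4: x=1 → posterior Beta(13/2, 15/2)
obs 5: x=1 → posterior Beta(15/2, 15/2)
obs 6: x=0 → posterior Beta(15/2, 17/2)
obs 7: x=1 → posterior Beta(17/2, 17/2)
obs 8: x=0 → posterior Beta(17/2, 19/2)
obs 9: x=0 → posterior Beta(17/2, 21/2)
obs 10: x=1 → posterior Beta(19/2, 21/2)
obs 11: x=1 → posterior Beta(21/2, 21/2)

k = 5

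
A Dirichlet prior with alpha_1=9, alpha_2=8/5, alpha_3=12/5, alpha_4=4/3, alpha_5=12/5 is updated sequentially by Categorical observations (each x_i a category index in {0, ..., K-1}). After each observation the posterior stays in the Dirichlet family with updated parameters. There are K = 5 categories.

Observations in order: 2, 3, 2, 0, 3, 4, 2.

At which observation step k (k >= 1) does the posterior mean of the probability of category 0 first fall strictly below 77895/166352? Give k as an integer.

k = 3

obs 1: x=2 → posterior Dirichlet(9, 8/5, 17/5, 4/3, 12/5)
obs 2: x=3 → posterior Dirichlet(9, 8/5, 17/5, 7/3, 12/5)
obs 3: x=2 → posterior Dirichlet(9, 8/5, 22/5, 7/3, 12/5)
obs 4: x=0 → posterior Dirichlet(10, 8/5, 22/5, 7/3, 12/5)
obs 5: x=3 → posterior Dirichlet(10, 8/5, 22/5, 10/3, 12/5)
obs 6: x=4 → posterior Dirichlet(10, 8/5, 22/5, 10/3, 17/5)
obs 7: x=2 → posterior Dirichlet(10, 8/5, 27/5, 10/3, 17/5)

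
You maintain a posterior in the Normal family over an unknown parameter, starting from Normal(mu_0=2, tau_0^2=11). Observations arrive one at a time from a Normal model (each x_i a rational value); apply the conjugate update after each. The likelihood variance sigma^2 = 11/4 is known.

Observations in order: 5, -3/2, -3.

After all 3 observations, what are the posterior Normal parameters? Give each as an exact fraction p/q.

obs 1: x=5 → posterior Normal(22/5, 11/5)
obs 2: x=-3/2 → posterior Normal(16/9, 11/9)
obs 3: x=-3 → posterior Normal(4/13, 11/13)

mu_0=4/13, tau_0^2=11/13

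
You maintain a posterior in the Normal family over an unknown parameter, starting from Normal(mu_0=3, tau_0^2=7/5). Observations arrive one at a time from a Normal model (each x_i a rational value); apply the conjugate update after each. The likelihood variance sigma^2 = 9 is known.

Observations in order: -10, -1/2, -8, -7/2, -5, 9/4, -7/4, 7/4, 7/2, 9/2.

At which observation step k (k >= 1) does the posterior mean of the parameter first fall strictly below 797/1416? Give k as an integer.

k = 3

obs 1: x=-10 → posterior Normal(5/4, 63/52)
obs 2: x=-1/2 → posterior Normal(123/118, 63/59)
obs 3: x=-8 → posterior Normal(1/12, 21/22)
obs 4: x=-7/2 → posterior Normal(-19/73, 63/73)
obs 5: x=-5 → posterior Normal(-27/40, 63/80)
obs 6: x=9/4 → posterior Normal(-51/116, 21/29)
obs 7: x=-7/4 → posterior Normal(-101/188, 63/94)
obs 8: x=7/4 → posterior Normal(-153/404, 63/101)
obs 9: x=7/2 → posterior Normal(-55/432, 7/12)
obs 10: x=9/2 → posterior Normal(71/460, 63/115)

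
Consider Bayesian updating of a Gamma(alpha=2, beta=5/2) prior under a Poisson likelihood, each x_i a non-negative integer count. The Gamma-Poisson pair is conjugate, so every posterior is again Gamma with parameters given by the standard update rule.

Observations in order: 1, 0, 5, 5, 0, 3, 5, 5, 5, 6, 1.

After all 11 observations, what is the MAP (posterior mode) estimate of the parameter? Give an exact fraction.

74/27

obs 1: x=1 → posterior Gamma(3, 7/2)
obs 2: x=0 → posterior Gamma(3, 9/2)
obs 3: x=5 → posterior Gamma(8, 11/2)
obs 4: x=5 → posterior Gamma(13, 13/2)
obs 5: x=0 → posterior Gamma(13, 15/2)
obs 6: x=3 → posterior Gamma(16, 17/2)
obs 7: x=5 → posterior Gamma(21, 19/2)
obs 8: x=5 → posterior Gamma(26, 21/2)
obs 9: x=5 → posterior Gamma(31, 23/2)
obs 10: x=6 → posterior Gamma(37, 25/2)
obs 11: x=1 → posterior Gamma(38, 27/2)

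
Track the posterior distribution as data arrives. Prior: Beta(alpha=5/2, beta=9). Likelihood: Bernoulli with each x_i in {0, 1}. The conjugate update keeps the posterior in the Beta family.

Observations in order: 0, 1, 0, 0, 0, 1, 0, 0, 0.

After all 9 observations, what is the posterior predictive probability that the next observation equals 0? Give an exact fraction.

32/41

obs 1: x=0 → posterior Beta(5/2, 10)
obs 2: x=1 → posterior Beta(7/2, 10)
obs 3: x=0 → posterior Beta(7/2, 11)
obs 4: x=0 → posterior Beta(7/2, 12)
obs 5: x=0 → posterior Beta(7/2, 13)
obs 6: x=1 → posterior Beta(9/2, 13)
obs 7: x=0 → posterior Beta(9/2, 14)
obs 8: x=0 → posterior Beta(9/2, 15)
obs 9: x=0 → posterior Beta(9/2, 16)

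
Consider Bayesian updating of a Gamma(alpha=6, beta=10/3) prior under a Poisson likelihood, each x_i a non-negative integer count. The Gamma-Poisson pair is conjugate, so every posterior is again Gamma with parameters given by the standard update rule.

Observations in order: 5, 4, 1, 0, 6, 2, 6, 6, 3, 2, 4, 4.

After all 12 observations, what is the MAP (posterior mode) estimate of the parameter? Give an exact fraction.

72/23

obs 1: x=5 → posterior Gamma(11, 13/3)
obs 2: x=4 → posterior Gamma(15, 16/3)
obs 3: x=1 → posterior Gamma(16, 19/3)
obs 4: x=0 → posterior Gamma(16, 22/3)
obs 5: x=6 → posterior Gamma(22, 25/3)
obs 6: x=2 → posterior Gamma(24, 28/3)
obs 7: x=6 → posterior Gamma(30, 31/3)
obs 8: x=6 → posterior Gamma(36, 34/3)
obs 9: x=3 → posterior Gamma(39, 37/3)
obs 10: x=2 → posterior Gamma(41, 40/3)
obs 11: x=4 → posterior Gamma(45, 43/3)
obs 12: x=4 → posterior Gamma(49, 46/3)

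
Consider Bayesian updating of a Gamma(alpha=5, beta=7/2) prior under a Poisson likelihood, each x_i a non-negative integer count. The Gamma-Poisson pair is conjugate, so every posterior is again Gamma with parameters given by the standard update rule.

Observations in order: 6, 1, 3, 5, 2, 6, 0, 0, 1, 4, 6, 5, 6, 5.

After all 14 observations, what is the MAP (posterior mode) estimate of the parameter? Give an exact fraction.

obs 1: x=6 → posterior Gamma(11, 9/2)
obs 2: x=1 → posterior Gamma(12, 11/2)
obs 3: x=3 → posterior Gamma(15, 13/2)
obs 4: x=5 → posterior Gamma(20, 15/2)
obs 5: x=2 → posterior Gamma(22, 17/2)
obs 6: x=6 → posterior Gamma(28, 19/2)
obs 7: x=0 → posterior Gamma(28, 21/2)
obs 8: x=0 → posterior Gamma(28, 23/2)
obs 9: x=1 → posterior Gamma(29, 25/2)
obs 10: x=4 → posterior Gamma(33, 27/2)
obs 11: x=6 → posterior Gamma(39, 29/2)
obs 12: x=5 → posterior Gamma(44, 31/2)
obs 13: x=6 → posterior Gamma(50, 33/2)
obs 14: x=5 → posterior Gamma(55, 35/2)

108/35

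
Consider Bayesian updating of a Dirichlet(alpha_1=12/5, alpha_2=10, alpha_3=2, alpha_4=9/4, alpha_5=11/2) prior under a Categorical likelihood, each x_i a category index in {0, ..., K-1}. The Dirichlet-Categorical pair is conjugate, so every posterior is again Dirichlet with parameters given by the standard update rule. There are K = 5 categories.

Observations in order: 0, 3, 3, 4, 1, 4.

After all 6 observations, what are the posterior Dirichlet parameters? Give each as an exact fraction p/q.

alpha_1=17/5, alpha_2=11, alpha_3=2, alpha_4=17/4, alpha_5=15/2

obs 1: x=0 → posterior Dirichlet(17/5, 10, 2, 9/4, 11/2)
obs 2: x=3 → posterior Dirichlet(17/5, 10, 2, 13/4, 11/2)
obs 3: x=3 → posterior Dirichlet(17/5, 10, 2, 17/4, 11/2)
obs 4: x=4 → posterior Dirichlet(17/5, 10, 2, 17/4, 13/2)
obs 5: x=1 → posterior Dirichlet(17/5, 11, 2, 17/4, 13/2)
obs 6: x=4 → posterior Dirichlet(17/5, 11, 2, 17/4, 15/2)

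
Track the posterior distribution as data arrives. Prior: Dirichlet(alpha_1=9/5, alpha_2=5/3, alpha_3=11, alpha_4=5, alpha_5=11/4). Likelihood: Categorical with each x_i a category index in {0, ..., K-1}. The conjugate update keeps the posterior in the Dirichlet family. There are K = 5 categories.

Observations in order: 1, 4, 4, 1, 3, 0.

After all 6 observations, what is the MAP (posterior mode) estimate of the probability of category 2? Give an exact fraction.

600/1393

obs 1: x=1 → posterior Dirichlet(9/5, 8/3, 11, 5, 11/4)
obs 2: x=4 → posterior Dirichlet(9/5, 8/3, 11, 5, 15/4)
obs 3: x=4 → posterior Dirichlet(9/5, 8/3, 11, 5, 19/4)
obs 4: x=1 → posterior Dirichlet(9/5, 11/3, 11, 5, 19/4)
obs 5: x=3 → posterior Dirichlet(9/5, 11/3, 11, 6, 19/4)
obs 6: x=0 → posterior Dirichlet(14/5, 11/3, 11, 6, 19/4)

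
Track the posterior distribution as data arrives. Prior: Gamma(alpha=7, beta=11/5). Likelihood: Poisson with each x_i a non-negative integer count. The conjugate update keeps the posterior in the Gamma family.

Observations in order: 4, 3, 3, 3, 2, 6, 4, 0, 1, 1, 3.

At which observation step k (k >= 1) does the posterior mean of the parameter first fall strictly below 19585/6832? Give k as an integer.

obs 1: x=4 → posterior Gamma(11, 16/5)
obs 2: x=3 → posterior Gamma(14, 21/5)
obs 3: x=3 → posterior Gamma(17, 26/5)
obs 4: x=3 → posterior Gamma(20, 31/5)
obs 5: x=2 → posterior Gamma(22, 36/5)
obs 6: x=6 → posterior Gamma(28, 41/5)
obs 7: x=4 → posterior Gamma(32, 46/5)
obs 8: x=0 → posterior Gamma(32, 51/5)
obs 9: x=1 → posterior Gamma(33, 56/5)
obs 10: x=1 → posterior Gamma(34, 61/5)
obs 11: x=3 → posterior Gamma(37, 66/5)

k = 10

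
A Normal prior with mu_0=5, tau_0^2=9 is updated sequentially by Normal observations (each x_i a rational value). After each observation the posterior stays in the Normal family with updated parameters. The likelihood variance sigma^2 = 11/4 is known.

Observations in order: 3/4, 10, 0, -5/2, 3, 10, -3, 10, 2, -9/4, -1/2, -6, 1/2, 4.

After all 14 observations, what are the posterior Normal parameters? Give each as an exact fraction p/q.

obs 1: x=3/4 → posterior Normal(82/47, 99/47)
obs 2: x=10 → posterior Normal(442/83, 99/83)
obs 3: x=0 → posterior Normal(26/7, 99/119)
obs 4: x=-5/2 → posterior Normal(352/155, 99/155)
obs 5: x=3 → posterior Normal(460/191, 99/191)
obs 6: x=10 → posterior Normal(820/227, 99/227)
obs 7: x=-3 → posterior Normal(712/263, 99/263)
obs 8: x=10 → posterior Normal(1072/299, 99/299)
obs 9: x=2 → posterior Normal(1144/335, 99/335)
obs 10: x=-9/4 → posterior Normal(1063/371, 99/371)
obs 11: x=-1/2 → posterior Normal(95/37, 9/37)
obs 12: x=-6 → posterior Normal(829/443, 99/443)
obs 13: x=1/2 → posterior Normal(847/479, 99/479)
obs 14: x=4 → posterior Normal(991/515, 99/515)

mu_0=991/515, tau_0^2=99/515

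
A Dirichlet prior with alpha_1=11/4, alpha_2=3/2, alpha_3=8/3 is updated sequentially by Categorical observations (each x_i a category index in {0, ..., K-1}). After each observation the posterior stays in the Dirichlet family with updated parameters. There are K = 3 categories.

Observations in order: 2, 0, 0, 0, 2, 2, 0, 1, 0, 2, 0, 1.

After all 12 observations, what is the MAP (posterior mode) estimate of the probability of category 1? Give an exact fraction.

30/191

obs 1: x=2 → posterior Dirichlet(11/4, 3/2, 11/3)
obs 2: x=0 → posterior Dirichlet(15/4, 3/2, 11/3)
obs 3: x=0 → posterior Dirichlet(19/4, 3/2, 11/3)
obs 4: x=0 → posterior Dirichlet(23/4, 3/2, 11/3)
obs 5: x=2 → posterior Dirichlet(23/4, 3/2, 14/3)
obs 6: x=2 → posterior Dirichlet(23/4, 3/2, 17/3)
obs 7: x=0 → posterior Dirichlet(27/4, 3/2, 17/3)
obs 8: x=1 → posterior Dirichlet(27/4, 5/2, 17/3)
obs 9: x=0 → posterior Dirichlet(31/4, 5/2, 17/3)
obs 10: x=2 → posterior Dirichlet(31/4, 5/2, 20/3)
obs 11: x=0 → posterior Dirichlet(35/4, 5/2, 20/3)
obs 12: x=1 → posterior Dirichlet(35/4, 7/2, 20/3)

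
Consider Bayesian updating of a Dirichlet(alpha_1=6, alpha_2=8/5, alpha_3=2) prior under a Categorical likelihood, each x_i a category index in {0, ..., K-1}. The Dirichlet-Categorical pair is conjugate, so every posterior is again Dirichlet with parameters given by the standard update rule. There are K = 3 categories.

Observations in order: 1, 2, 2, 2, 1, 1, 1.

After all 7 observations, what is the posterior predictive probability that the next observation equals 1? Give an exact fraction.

28/83

obs 1: x=1 → posterior Dirichlet(6, 13/5, 2)
obs 2: x=2 → posterior Dirichlet(6, 13/5, 3)
obs 3: x=2 → posterior Dirichlet(6, 13/5, 4)
obs 4: x=2 → posterior Dirichlet(6, 13/5, 5)
obs 5: x=1 → posterior Dirichlet(6, 18/5, 5)
obs 6: x=1 → posterior Dirichlet(6, 23/5, 5)
obs 7: x=1 → posterior Dirichlet(6, 28/5, 5)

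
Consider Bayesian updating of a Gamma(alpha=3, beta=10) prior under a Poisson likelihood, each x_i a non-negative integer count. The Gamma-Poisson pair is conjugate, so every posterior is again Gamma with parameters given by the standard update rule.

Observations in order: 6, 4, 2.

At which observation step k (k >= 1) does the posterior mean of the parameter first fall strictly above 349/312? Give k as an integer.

k = 3

obs 1: x=6 → posterior Gamma(9, 11)
obs 2: x=4 → posterior Gamma(13, 12)
obs 3: x=2 → posterior Gamma(15, 13)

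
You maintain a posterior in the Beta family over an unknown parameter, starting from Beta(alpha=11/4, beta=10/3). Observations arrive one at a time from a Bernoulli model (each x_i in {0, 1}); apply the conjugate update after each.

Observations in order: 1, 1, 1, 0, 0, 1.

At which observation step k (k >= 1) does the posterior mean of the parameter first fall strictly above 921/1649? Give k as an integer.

obs 1: x=1 → posterior Beta(15/4, 10/3)
obs 2: x=1 → posterior Beta(19/4, 10/3)
obs 3: x=1 → posterior Beta(23/4, 10/3)
obs 4: x=0 → posterior Beta(23/4, 13/3)
obs 5: x=0 → posterior Beta(23/4, 16/3)
obs 6: x=1 → posterior Beta(27/4, 16/3)

k = 2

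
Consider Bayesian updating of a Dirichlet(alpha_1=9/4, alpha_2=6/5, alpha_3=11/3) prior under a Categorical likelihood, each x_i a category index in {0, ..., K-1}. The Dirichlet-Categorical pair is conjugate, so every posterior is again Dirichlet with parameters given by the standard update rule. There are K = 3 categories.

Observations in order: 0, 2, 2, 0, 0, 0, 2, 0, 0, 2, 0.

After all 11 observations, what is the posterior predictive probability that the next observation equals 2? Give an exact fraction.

obs 1: x=0 → posterior Dirichlet(13/4, 6/5, 11/3)
obs 2: x=2 → posterior Dirichlet(13/4, 6/5, 14/3)
obs 3: x=2 → posterior Dirichlet(13/4, 6/5, 17/3)
obs 4: x=0 → posterior Dirichlet(17/4, 6/5, 17/3)
obs 5: x=0 → posterior Dirichlet(21/4, 6/5, 17/3)
obs 6: x=0 → posterior Dirichlet(25/4, 6/5, 17/3)
obs 7: x=2 → posterior Dirichlet(25/4, 6/5, 20/3)
obs 8: x=0 → posterior Dirichlet(29/4, 6/5, 20/3)
obs 9: x=0 → posterior Dirichlet(33/4, 6/5, 20/3)
obs 10: x=2 → posterior Dirichlet(33/4, 6/5, 23/3)
obs 11: x=0 → posterior Dirichlet(37/4, 6/5, 23/3)

460/1087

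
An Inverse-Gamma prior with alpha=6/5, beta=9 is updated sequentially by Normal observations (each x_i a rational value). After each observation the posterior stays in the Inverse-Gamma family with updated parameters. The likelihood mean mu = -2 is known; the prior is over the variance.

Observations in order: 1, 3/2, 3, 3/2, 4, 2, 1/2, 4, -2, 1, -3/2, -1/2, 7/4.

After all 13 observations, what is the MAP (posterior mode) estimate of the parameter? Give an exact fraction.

5235/464

obs 1: x=1 → posterior Inverse-Gamma(17/10, 27/2)
obs 2: x=3/2 → posterior Inverse-Gamma(11/5, 157/8)
obs 3: x=3 → posterior Inverse-Gamma(27/10, 257/8)
obs 4: x=3/2 → posterior Inverse-Gamma(16/5, 153/4)
obs 5: x=4 → posterior Inverse-Gamma(37/10, 225/4)
obs 6: x=2 → posterior Inverse-Gamma(21/5, 257/4)
obs 7: x=1/2 → posterior Inverse-Gamma(47/10, 539/8)
obs 8: x=4 → posterior Inverse-Gamma(26/5, 683/8)
obs 9: x=-2 → posterior Inverse-Gamma(57/10, 683/8)
obs 10: x=1 → posterior Inverse-Gamma(31/5, 719/8)
obs 11: x=-3/2 → posterior Inverse-Gamma(67/10, 90)
obs 12: x=-1/2 → posterior Inverse-Gamma(36/5, 729/8)
obs 13: x=7/4 → posterior Inverse-Gamma(77/10, 3141/32)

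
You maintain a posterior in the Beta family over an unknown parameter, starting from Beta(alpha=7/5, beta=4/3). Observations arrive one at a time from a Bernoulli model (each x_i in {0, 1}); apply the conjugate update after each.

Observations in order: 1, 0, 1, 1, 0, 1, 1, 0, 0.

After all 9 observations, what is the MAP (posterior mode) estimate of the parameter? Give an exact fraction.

81/146

obs 1: x=1 → posterior Beta(12/5, 4/3)
obs 2: x=0 → posterior Beta(12/5, 7/3)
obs 3: x=1 → posterior Beta(17/5, 7/3)
obs 4: x=1 → posterior Beta(22/5, 7/3)
obs 5: x=0 → posterior Beta(22/5, 10/3)
obs 6: x=1 → posterior Beta(27/5, 10/3)
obs 7: x=1 → posterior Beta(32/5, 10/3)
obs 8: x=0 → posterior Beta(32/5, 13/3)
obs 9: x=0 → posterior Beta(32/5, 16/3)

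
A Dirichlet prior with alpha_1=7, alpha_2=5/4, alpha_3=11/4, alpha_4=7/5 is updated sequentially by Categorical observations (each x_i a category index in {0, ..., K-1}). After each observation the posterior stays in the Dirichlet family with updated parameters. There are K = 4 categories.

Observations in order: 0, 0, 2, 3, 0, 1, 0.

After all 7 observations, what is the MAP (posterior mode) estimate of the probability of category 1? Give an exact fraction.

25/308

obs 1: x=0 → posterior Dirichlet(8, 5/4, 11/4, 7/5)
obs 2: x=0 → posterior Dirichlet(9, 5/4, 11/4, 7/5)
obs 3: x=2 → posterior Dirichlet(9, 5/4, 15/4, 7/5)
obs 4: x=3 → posterior Dirichlet(9, 5/4, 15/4, 12/5)
obs 5: x=0 → posterior Dirichlet(10, 5/4, 15/4, 12/5)
obs 6: x=1 → posterior Dirichlet(10, 9/4, 15/4, 12/5)
obs 7: x=0 → posterior Dirichlet(11, 9/4, 15/4, 12/5)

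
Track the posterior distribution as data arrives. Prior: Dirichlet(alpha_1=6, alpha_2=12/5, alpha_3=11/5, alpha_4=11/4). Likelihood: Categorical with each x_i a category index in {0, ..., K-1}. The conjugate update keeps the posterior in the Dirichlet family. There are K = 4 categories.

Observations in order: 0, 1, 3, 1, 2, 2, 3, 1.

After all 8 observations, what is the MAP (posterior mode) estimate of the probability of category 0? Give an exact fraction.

120/347

obs 1: x=0 → posterior Dirichlet(7, 12/5, 11/5, 11/4)
obs 2: x=1 → posterior Dirichlet(7, 17/5, 11/5, 11/4)
obs 3: x=3 → posterior Dirichlet(7, 17/5, 11/5, 15/4)
obs 4: x=1 → posterior Dirichlet(7, 22/5, 11/5, 15/4)
obs 5: x=2 → posterior Dirichlet(7, 22/5, 16/5, 15/4)
obs 6: x=2 → posterior Dirichlet(7, 22/5, 21/5, 15/4)
obs 7: x=3 → posterior Dirichlet(7, 22/5, 21/5, 19/4)
obs 8: x=1 → posterior Dirichlet(7, 27/5, 21/5, 19/4)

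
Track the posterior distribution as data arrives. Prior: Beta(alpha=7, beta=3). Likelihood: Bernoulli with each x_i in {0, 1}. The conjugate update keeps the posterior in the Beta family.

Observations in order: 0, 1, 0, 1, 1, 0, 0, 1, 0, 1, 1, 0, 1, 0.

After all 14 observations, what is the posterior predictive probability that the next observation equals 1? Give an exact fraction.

7/12

obs 1: x=0 → posterior Beta(7, 4)
obs 2: x=1 → posterior Beta(8, 4)
obs 3: x=0 → posterior Beta(8, 5)
obs 4: x=1 → posterior Beta(9, 5)
obs 5: x=1 → posterior Beta(10, 5)
obs 6: x=0 → posterior Beta(10, 6)
obs 7: x=0 → posterior Beta(10, 7)
obs 8: x=1 → posterior Beta(11, 7)
obs 9: x=0 → posterior Beta(11, 8)
obs 10: x=1 → posterior Beta(12, 8)
obs 11: x=1 → posterior Beta(13, 8)
obs 12: x=0 → posterior Beta(13, 9)
obs 13: x=1 → posterior Beta(14, 9)
obs 14: x=0 → posterior Beta(14, 10)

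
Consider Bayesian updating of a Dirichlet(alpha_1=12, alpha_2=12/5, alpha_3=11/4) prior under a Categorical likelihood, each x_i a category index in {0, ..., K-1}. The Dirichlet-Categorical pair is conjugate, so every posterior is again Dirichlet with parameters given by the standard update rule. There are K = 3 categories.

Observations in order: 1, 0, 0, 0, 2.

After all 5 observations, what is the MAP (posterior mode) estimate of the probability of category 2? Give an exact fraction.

obs 1: x=1 → posterior Dirichlet(12, 17/5, 11/4)
obs 2: x=0 → posterior Dirichlet(13, 17/5, 11/4)
obs 3: x=0 → posterior Dirichlet(14, 17/5, 11/4)
obs 4: x=0 → posterior Dirichlet(15, 17/5, 11/4)
obs 5: x=2 → posterior Dirichlet(15, 17/5, 15/4)

55/383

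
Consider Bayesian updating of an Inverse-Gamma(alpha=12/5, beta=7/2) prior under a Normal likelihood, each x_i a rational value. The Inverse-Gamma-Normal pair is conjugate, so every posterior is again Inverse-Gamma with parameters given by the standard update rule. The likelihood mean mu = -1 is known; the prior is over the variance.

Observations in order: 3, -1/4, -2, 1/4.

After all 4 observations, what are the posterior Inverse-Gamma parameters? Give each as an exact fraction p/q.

alpha=22/5, beta=209/16

obs 1: x=3 → posterior Inverse-Gamma(29/10, 23/2)
obs 2: x=-1/4 → posterior Inverse-Gamma(17/5, 377/32)
obs 3: x=-2 → posterior Inverse-Gamma(39/10, 393/32)
obs 4: x=1/4 → posterior Inverse-Gamma(22/5, 209/16)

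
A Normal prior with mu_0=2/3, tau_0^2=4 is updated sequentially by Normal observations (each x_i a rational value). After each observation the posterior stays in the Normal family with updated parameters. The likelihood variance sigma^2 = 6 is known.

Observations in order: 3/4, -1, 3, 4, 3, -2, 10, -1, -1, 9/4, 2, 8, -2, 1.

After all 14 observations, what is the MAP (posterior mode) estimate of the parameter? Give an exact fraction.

obs 1: x=3/4 → posterior Normal(7/10, 12/5)
obs 2: x=-1 → posterior Normal(3/14, 12/7)
obs 3: x=3 → posterior Normal(5/6, 4/3)
obs 4: x=4 → posterior Normal(31/22, 12/11)
obs 5: x=3 → posterior Normal(43/26, 12/13)
obs 6: x=-2 → posterior Normal(7/6, 4/5)
obs 7: x=10 → posterior Normal(75/34, 12/17)
obs 8: x=-1 → posterior Normal(71/38, 12/19)
obs 9: x=-1 → posterior Normal(67/42, 4/7)
obs 10: x=9/4 → posterior Normal(38/23, 12/23)
obs 11: x=2 → posterior Normal(42/25, 12/25)
obs 12: x=8 → posterior Normal(58/27, 4/9)
obs 13: x=-2 → posterior Normal(54/29, 12/29)
obs 14: x=1 → posterior Normal(56/31, 12/31)

56/31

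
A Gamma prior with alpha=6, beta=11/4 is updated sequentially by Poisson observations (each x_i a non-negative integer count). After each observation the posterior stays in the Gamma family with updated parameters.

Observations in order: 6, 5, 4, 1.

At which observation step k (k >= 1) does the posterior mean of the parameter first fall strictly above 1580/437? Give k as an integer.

k = 3

obs 1: x=6 → posterior Gamma(12, 15/4)
obs 2: x=5 → posterior Gamma(17, 19/4)
obs 3: x=4 → posterior Gamma(21, 23/4)
obs 4: x=1 → posterior Gamma(22, 27/4)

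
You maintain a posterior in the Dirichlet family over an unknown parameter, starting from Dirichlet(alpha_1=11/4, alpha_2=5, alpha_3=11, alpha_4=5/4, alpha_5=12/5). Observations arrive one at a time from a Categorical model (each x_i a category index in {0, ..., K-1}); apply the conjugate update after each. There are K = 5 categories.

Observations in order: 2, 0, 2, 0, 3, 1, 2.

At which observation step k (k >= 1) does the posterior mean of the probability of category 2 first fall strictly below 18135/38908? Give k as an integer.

obs 1: x=2 → posterior Dirichlet(11/4, 5, 12, 5/4, 12/5)
obs 2: x=0 → posterior Dirichlet(15/4, 5, 12, 5/4, 12/5)
obs 3: x=2 → posterior Dirichlet(15/4, 5, 13, 5/4, 12/5)
obs 4: x=0 → posterior Dirichlet(19/4, 5, 13, 5/4, 12/5)
obs 5: x=3 → posterior Dirichlet(19/4, 5, 13, 9/4, 12/5)
obs 6: x=1 → posterior Dirichlet(19/4, 6, 13, 9/4, 12/5)
obs 7: x=2 → posterior Dirichlet(19/4, 6, 14, 9/4, 12/5)

k = 6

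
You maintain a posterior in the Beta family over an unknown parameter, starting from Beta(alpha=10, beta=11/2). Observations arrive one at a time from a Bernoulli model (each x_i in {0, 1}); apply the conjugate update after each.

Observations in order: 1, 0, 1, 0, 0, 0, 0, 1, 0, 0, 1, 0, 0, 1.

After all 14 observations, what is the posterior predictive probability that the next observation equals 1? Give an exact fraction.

obs 1: x=1 → posterior Beta(11, 11/2)
obs 2: x=0 → posterior Beta(11, 13/2)
obs 3: x=1 → posterior Beta(12, 13/2)
obs 4: x=0 → posterior Beta(12, 15/2)
obs 5: x=0 → posterior Beta(12, 17/2)
obs 6: x=0 → posterior Beta(12, 19/2)
obs 7: x=0 → posterior Beta(12, 21/2)
obs 8: x=1 → posterior Beta(13, 21/2)
obs 9: x=0 → posterior Beta(13, 23/2)
obs 10: x=0 → posterior Beta(13, 25/2)
obs 11: x=1 → posterior Beta(14, 25/2)
obs 12: x=0 → posterior Beta(14, 27/2)
obs 13: x=0 → posterior Beta(14, 29/2)
obs 14: x=1 → posterior Beta(15, 29/2)

30/59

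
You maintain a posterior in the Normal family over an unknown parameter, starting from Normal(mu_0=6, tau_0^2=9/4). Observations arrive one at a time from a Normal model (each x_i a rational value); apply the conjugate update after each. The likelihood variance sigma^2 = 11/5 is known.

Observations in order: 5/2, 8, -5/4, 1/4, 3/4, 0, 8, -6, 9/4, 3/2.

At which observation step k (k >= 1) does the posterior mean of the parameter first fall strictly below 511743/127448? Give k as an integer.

k = 3

obs 1: x=5/2 → posterior Normal(753/178, 99/89)
obs 2: x=8 → posterior Normal(1473/268, 99/134)
obs 3: x=-5/4 → posterior Normal(2721/716, 99/179)
obs 4: x=1/4 → posterior Normal(1383/448, 99/224)
obs 5: x=3/4 → posterior Normal(2901/1076, 99/269)
obs 6: x=0 → posterior Normal(2901/1256, 99/314)
obs 7: x=8 → posterior Normal(4341/1436, 99/359)
obs 8: x=-6 → posterior Normal(3261/1616, 99/404)
obs 9: x=9/4 → posterior Normal(1833/898, 99/449)
obs 10: x=3/2 → posterior Normal(492/247, 99/494)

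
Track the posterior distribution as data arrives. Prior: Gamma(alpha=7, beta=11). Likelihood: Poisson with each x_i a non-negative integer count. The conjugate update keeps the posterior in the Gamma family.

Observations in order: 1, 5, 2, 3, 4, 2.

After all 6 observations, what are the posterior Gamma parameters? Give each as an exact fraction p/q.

obs 1: x=1 → posterior Gamma(8, 12)
obs 2: x=5 → posterior Gamma(13, 13)
obs 3: x=2 → posterior Gamma(15, 14)
obs 4: x=3 → posterior Gamma(18, 15)
obs 5: x=4 → posterior Gamma(22, 16)
obs 6: x=2 → posterior Gamma(24, 17)

alpha=24, beta=17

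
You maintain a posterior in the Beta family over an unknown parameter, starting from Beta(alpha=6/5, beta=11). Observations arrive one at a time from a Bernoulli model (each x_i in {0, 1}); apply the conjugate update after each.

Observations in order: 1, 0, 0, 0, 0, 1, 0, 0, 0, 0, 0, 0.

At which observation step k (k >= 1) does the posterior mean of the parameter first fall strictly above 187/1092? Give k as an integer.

k = 6

obs 1: x=1 → posterior Beta(11/5, 11)
obs 2: x=0 → posterior Beta(11/5, 12)
obs 3: x=0 → posterior Beta(11/5, 13)
obs 4: x=0 → posterior Beta(11/5, 14)
obs 5: x=0 → posterior Beta(11/5, 15)
obs 6: x=1 → posterior Beta(16/5, 15)
obs 7: x=0 → posterior Beta(16/5, 16)
obs 8: x=0 → posterior Beta(16/5, 17)
obs 9: x=0 → posterior Beta(16/5, 18)
obs 10: x=0 → posterior Beta(16/5, 19)
obs 11: x=0 → posterior Beta(16/5, 20)
obs 12: x=0 → posterior Beta(16/5, 21)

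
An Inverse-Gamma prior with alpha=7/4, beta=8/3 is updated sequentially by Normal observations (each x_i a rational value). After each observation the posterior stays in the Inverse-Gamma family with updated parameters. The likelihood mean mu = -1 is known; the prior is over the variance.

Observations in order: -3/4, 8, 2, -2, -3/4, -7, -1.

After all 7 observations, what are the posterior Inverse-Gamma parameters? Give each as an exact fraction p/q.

obs 1: x=-3/4 → posterior Inverse-Gamma(9/4, 259/96)
obs 2: x=8 → posterior Inverse-Gamma(11/4, 4147/96)
obs 3: x=2 → posterior Inverse-Gamma(13/4, 4579/96)
obs 4: x=-2 → posterior Inverse-Gamma(15/4, 4627/96)
obs 5: x=-3/4 → posterior Inverse-Gamma(17/4, 2315/48)
obs 6: x=-7 → posterior Inverse-Gamma(19/4, 3179/48)
obs 7: x=-1 → posterior Inverse-Gamma(21/4, 3179/48)

alpha=21/4, beta=3179/48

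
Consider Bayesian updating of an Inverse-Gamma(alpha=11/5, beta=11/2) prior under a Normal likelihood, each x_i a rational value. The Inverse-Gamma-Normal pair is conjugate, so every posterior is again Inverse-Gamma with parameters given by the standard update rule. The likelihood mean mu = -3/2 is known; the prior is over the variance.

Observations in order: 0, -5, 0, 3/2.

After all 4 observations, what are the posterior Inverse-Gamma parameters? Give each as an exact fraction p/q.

obs 1: x=0 → posterior Inverse-Gamma(27/10, 53/8)
obs 2: x=-5 → posterior Inverse-Gamma(16/5, 51/4)
obs 3: x=0 → posterior Inverse-Gamma(37/10, 111/8)
obs 4: x=3/2 → posterior Inverse-Gamma(21/5, 147/8)

alpha=21/5, beta=147/8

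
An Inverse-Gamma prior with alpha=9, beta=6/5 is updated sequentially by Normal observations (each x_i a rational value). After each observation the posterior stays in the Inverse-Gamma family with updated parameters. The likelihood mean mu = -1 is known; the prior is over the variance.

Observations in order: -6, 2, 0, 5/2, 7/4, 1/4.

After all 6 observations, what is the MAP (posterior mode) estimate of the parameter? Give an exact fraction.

obs 1: x=-6 → posterior Inverse-Gamma(19/2, 137/10)
obs 2: x=2 → posterior Inverse-Gamma(10, 91/5)
obs 3: x=0 → posterior Inverse-Gamma(21/2, 187/10)
obs 4: x=5/2 → posterior Inverse-Gamma(11, 993/40)
obs 5: x=7/4 → posterior Inverse-Gamma(23/2, 4577/160)
obs 6: x=1/4 → posterior Inverse-Gamma(12, 2351/80)

2351/1040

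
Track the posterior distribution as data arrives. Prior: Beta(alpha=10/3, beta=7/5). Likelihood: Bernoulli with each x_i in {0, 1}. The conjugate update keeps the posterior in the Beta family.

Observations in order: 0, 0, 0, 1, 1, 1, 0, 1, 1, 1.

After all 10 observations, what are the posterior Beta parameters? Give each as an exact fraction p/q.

obs 1: x=0 → posterior Beta(10/3, 12/5)
obs 2: x=0 → posterior Beta(10/3, 17/5)
obs 3: x=0 → posterior Beta(10/3, 22/5)
obs 4: x=1 → posterior Beta(13/3, 22/5)
obs 5: x=1 → posterior Beta(16/3, 22/5)
obs 6: x=1 → posterior Beta(19/3, 22/5)
obs 7: x=0 → posterior Beta(19/3, 27/5)
obs 8: x=1 → posterior Beta(22/3, 27/5)
obs 9: x=1 → posterior Beta(25/3, 27/5)
obs 10: x=1 → posterior Beta(28/3, 27/5)

alpha=28/3, beta=27/5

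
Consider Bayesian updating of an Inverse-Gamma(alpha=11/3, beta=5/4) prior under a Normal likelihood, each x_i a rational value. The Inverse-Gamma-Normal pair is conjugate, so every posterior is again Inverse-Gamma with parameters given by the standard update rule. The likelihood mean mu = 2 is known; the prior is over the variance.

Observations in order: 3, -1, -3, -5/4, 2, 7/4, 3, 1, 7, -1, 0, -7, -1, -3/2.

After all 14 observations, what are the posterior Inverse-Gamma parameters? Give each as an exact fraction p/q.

obs 1: x=3 → posterior Inverse-Gamma(25/6, 7/4)
obs 2: x=-1 → posterior Inverse-Gamma(14/3, 25/4)
obs 3: x=-3 → posterior Inverse-Gamma(31/6, 75/4)
obs 4: x=-5/4 → posterior Inverse-Gamma(17/3, 769/32)
obs 5: x=2 → posterior Inverse-Gamma(37/6, 769/32)
obs 6: x=7/4 → posterior Inverse-Gamma(20/3, 385/16)
obs 7: x=3 → posterior Inverse-Gamma(43/6, 393/16)
obs 8: x=1 → posterior Inverse-Gamma(23/3, 401/16)
obs 9: x=7 → posterior Inverse-Gamma(49/6, 601/16)
obs 10: x=-1 → posterior Inverse-Gamma(26/3, 673/16)
obs 11: x=0 → posterior Inverse-Gamma(55/6, 705/16)
obs 12: x=-7 → posterior Inverse-Gamma(29/3, 1353/16)
obs 13: x=-1 → posterior Inverse-Gamma(61/6, 1425/16)
obs 14: x=-3/2 → posterior Inverse-Gamma(32/3, 1523/16)

alpha=32/3, beta=1523/16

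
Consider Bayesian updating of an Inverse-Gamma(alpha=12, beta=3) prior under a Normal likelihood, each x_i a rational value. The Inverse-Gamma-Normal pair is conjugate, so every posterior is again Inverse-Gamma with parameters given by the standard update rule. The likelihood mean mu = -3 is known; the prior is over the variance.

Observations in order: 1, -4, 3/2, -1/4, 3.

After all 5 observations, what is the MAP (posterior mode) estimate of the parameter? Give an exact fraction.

obs 1: x=1 → posterior Inverse-Gamma(25/2, 11)
obs 2: x=-4 → posterior Inverse-Gamma(13, 23/2)
obs 3: x=3/2 → posterior Inverse-Gamma(27/2, 173/8)
obs 4: x=-1/4 → posterior Inverse-Gamma(14, 813/32)
obs 5: x=3 → posterior Inverse-Gamma(29/2, 1389/32)

1389/496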